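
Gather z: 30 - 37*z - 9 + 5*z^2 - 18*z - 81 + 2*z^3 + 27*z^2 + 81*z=2*z^3 + 32*z^2 + 26*z - 60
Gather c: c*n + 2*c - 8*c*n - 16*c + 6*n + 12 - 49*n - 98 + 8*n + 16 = c*(-7*n - 14) - 35*n - 70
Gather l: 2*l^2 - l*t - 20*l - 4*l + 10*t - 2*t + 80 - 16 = 2*l^2 + l*(-t - 24) + 8*t + 64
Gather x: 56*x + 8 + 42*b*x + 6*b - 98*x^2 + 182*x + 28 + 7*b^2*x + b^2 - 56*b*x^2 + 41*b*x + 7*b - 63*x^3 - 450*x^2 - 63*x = b^2 + 13*b - 63*x^3 + x^2*(-56*b - 548) + x*(7*b^2 + 83*b + 175) + 36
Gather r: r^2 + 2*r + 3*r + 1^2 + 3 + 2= r^2 + 5*r + 6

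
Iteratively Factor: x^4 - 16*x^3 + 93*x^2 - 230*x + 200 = (x - 5)*(x^3 - 11*x^2 + 38*x - 40) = (x - 5)^2*(x^2 - 6*x + 8) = (x - 5)^2*(x - 2)*(x - 4)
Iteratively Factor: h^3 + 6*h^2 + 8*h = (h)*(h^2 + 6*h + 8) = h*(h + 4)*(h + 2)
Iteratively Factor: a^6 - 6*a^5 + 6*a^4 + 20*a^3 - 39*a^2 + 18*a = (a - 1)*(a^5 - 5*a^4 + a^3 + 21*a^2 - 18*a) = (a - 3)*(a - 1)*(a^4 - 2*a^3 - 5*a^2 + 6*a) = (a - 3)*(a - 1)^2*(a^3 - a^2 - 6*a) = (a - 3)*(a - 1)^2*(a + 2)*(a^2 - 3*a) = (a - 3)^2*(a - 1)^2*(a + 2)*(a)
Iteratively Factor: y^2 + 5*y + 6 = (y + 3)*(y + 2)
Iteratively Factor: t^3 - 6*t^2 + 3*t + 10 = (t + 1)*(t^2 - 7*t + 10) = (t - 5)*(t + 1)*(t - 2)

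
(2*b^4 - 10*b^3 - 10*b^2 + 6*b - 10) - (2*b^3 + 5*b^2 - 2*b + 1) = 2*b^4 - 12*b^3 - 15*b^2 + 8*b - 11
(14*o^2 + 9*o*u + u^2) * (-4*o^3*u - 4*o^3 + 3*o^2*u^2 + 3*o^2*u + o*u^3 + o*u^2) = -56*o^5*u - 56*o^5 + 6*o^4*u^2 + 6*o^4*u + 37*o^3*u^3 + 37*o^3*u^2 + 12*o^2*u^4 + 12*o^2*u^3 + o*u^5 + o*u^4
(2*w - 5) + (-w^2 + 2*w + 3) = -w^2 + 4*w - 2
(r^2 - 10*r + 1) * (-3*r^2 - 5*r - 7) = -3*r^4 + 25*r^3 + 40*r^2 + 65*r - 7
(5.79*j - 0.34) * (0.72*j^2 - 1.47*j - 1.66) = 4.1688*j^3 - 8.7561*j^2 - 9.1116*j + 0.5644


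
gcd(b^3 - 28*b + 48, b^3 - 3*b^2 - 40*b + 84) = b^2 + 4*b - 12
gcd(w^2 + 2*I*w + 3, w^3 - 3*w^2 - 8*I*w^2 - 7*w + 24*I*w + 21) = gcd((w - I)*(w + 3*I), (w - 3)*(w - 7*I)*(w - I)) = w - I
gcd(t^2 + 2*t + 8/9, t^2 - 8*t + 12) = 1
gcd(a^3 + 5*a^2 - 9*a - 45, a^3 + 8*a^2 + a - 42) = a + 3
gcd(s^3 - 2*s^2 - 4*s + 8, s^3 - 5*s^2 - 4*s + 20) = s^2 - 4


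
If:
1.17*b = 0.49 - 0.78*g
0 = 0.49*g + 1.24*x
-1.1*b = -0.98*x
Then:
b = -0.47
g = 1.33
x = -0.53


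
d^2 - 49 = (d - 7)*(d + 7)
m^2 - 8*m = m*(m - 8)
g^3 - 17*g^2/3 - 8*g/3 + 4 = (g - 6)*(g - 2/3)*(g + 1)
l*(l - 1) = l^2 - l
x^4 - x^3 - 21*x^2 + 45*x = x*(x - 3)^2*(x + 5)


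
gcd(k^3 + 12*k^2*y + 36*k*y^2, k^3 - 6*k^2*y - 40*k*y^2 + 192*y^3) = k + 6*y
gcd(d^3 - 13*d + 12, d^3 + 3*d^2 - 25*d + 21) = d^2 - 4*d + 3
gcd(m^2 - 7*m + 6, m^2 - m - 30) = m - 6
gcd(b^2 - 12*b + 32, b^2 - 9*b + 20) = b - 4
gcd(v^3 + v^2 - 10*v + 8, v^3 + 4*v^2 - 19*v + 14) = v^2 - 3*v + 2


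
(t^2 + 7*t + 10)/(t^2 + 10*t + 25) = (t + 2)/(t + 5)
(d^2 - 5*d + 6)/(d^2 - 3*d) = (d - 2)/d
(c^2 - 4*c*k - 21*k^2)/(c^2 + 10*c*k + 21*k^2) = (c - 7*k)/(c + 7*k)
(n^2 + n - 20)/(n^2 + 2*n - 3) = (n^2 + n - 20)/(n^2 + 2*n - 3)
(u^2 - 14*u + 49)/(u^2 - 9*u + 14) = (u - 7)/(u - 2)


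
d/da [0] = 0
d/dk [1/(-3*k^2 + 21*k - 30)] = (2*k - 7)/(3*(k^2 - 7*k + 10)^2)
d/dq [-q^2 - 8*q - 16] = -2*q - 8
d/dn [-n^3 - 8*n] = -3*n^2 - 8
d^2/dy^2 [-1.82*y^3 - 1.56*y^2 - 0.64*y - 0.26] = -10.92*y - 3.12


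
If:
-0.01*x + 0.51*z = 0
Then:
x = 51.0*z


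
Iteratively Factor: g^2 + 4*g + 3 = (g + 1)*(g + 3)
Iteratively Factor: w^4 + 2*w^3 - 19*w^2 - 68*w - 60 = (w + 2)*(w^3 - 19*w - 30) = (w - 5)*(w + 2)*(w^2 + 5*w + 6) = (w - 5)*(w + 2)^2*(w + 3)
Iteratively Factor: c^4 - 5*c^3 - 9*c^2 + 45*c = (c + 3)*(c^3 - 8*c^2 + 15*c) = c*(c + 3)*(c^2 - 8*c + 15) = c*(c - 5)*(c + 3)*(c - 3)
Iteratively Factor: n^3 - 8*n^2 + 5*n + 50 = (n - 5)*(n^2 - 3*n - 10) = (n - 5)^2*(n + 2)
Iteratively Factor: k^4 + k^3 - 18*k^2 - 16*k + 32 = (k + 4)*(k^3 - 3*k^2 - 6*k + 8) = (k - 4)*(k + 4)*(k^2 + k - 2) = (k - 4)*(k + 2)*(k + 4)*(k - 1)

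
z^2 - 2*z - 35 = (z - 7)*(z + 5)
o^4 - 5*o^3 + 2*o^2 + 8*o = o*(o - 4)*(o - 2)*(o + 1)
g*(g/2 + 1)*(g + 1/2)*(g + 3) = g^4/2 + 11*g^3/4 + 17*g^2/4 + 3*g/2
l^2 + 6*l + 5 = (l + 1)*(l + 5)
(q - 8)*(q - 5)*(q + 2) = q^3 - 11*q^2 + 14*q + 80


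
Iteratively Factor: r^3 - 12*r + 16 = (r - 2)*(r^2 + 2*r - 8) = (r - 2)^2*(r + 4)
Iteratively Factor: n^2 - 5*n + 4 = (n - 4)*(n - 1)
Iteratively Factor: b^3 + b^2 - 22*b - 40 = (b + 2)*(b^2 - b - 20) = (b + 2)*(b + 4)*(b - 5)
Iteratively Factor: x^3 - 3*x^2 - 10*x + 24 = (x - 2)*(x^2 - x - 12) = (x - 2)*(x + 3)*(x - 4)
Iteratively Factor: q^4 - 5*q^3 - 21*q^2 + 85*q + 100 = (q - 5)*(q^3 - 21*q - 20) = (q - 5)*(q + 4)*(q^2 - 4*q - 5) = (q - 5)^2*(q + 4)*(q + 1)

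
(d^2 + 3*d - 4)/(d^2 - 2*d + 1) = (d + 4)/(d - 1)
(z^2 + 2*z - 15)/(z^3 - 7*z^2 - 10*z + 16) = (z^2 + 2*z - 15)/(z^3 - 7*z^2 - 10*z + 16)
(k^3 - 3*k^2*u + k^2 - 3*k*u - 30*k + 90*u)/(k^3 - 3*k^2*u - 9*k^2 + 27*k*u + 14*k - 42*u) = (k^2 + k - 30)/(k^2 - 9*k + 14)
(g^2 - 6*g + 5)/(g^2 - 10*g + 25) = (g - 1)/(g - 5)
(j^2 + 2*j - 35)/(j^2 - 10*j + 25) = (j + 7)/(j - 5)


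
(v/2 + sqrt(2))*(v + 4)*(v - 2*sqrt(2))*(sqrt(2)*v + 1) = sqrt(2)*v^4/2 + v^3/2 + 2*sqrt(2)*v^3 - 4*sqrt(2)*v^2 + 2*v^2 - 16*sqrt(2)*v - 4*v - 16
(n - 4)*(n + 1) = n^2 - 3*n - 4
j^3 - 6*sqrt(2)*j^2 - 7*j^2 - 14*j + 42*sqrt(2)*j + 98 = (j - 7)*(j - 7*sqrt(2))*(j + sqrt(2))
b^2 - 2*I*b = b*(b - 2*I)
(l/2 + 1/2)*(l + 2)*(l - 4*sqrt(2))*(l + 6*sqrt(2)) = l^4/2 + sqrt(2)*l^3 + 3*l^3/2 - 23*l^2 + 3*sqrt(2)*l^2 - 72*l + 2*sqrt(2)*l - 48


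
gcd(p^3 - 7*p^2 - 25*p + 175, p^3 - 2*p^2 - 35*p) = p^2 - 2*p - 35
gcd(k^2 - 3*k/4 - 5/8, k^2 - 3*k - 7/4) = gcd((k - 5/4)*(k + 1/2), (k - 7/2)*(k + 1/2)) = k + 1/2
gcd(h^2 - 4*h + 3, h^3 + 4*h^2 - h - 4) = h - 1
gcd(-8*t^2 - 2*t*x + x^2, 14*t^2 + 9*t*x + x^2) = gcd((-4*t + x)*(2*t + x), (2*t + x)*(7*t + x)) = 2*t + x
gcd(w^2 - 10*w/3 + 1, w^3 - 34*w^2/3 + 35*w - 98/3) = 1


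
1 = 1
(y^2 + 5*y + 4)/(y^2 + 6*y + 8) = (y + 1)/(y + 2)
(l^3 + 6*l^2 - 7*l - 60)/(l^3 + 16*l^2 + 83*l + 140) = (l - 3)/(l + 7)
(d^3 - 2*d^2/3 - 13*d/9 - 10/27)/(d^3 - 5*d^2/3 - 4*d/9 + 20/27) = (3*d + 1)/(3*d - 2)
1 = 1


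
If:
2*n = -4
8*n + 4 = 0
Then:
No Solution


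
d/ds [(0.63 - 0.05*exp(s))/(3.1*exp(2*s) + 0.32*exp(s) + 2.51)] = (0.155*exp(2*s) - 3.906*exp(s) - 0.3271)*exp(s)/(9.61*exp(4*s) + 1.984*exp(3*s) + 15.6644*exp(2*s) + 1.6064*exp(s) + 6.3001)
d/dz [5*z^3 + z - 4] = 15*z^2 + 1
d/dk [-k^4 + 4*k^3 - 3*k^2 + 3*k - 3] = -4*k^3 + 12*k^2 - 6*k + 3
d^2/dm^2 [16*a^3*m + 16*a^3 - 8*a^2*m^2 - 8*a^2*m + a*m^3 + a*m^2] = 2*a*(-8*a + 3*m + 1)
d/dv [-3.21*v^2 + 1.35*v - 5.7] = 1.35 - 6.42*v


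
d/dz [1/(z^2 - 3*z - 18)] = (3 - 2*z)/(-z^2 + 3*z + 18)^2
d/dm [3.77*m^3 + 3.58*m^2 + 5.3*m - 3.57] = 11.31*m^2 + 7.16*m + 5.3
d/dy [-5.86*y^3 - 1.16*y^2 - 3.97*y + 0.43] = -17.58*y^2 - 2.32*y - 3.97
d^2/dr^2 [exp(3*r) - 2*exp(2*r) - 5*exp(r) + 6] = (9*exp(2*r) - 8*exp(r) - 5)*exp(r)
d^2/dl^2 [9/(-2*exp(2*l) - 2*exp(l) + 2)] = 9*(-2*(2*exp(l) + 1)^2*exp(l) + (4*exp(l) + 1)*(exp(2*l) + exp(l) - 1))*exp(l)/(2*(exp(2*l) + exp(l) - 1)^3)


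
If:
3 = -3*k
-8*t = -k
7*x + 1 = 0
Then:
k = -1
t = -1/8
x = -1/7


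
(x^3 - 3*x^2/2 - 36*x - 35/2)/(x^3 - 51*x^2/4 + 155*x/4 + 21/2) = 2*(2*x^2 + 11*x + 5)/(4*x^2 - 23*x - 6)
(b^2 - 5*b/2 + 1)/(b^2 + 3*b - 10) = (b - 1/2)/(b + 5)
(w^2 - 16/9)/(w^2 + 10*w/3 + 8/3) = (w - 4/3)/(w + 2)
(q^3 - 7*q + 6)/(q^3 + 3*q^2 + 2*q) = (q^3 - 7*q + 6)/(q*(q^2 + 3*q + 2))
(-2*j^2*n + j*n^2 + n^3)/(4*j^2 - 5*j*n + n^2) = n*(-2*j - n)/(4*j - n)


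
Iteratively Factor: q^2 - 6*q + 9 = (q - 3)*(q - 3)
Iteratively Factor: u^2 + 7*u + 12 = (u + 3)*(u + 4)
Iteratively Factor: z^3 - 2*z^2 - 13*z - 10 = (z - 5)*(z^2 + 3*z + 2) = (z - 5)*(z + 2)*(z + 1)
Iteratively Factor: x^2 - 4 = (x + 2)*(x - 2)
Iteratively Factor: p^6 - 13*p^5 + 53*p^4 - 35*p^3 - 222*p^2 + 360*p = (p)*(p^5 - 13*p^4 + 53*p^3 - 35*p^2 - 222*p + 360) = p*(p - 3)*(p^4 - 10*p^3 + 23*p^2 + 34*p - 120) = p*(p - 4)*(p - 3)*(p^3 - 6*p^2 - p + 30) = p*(p - 5)*(p - 4)*(p - 3)*(p^2 - p - 6) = p*(p - 5)*(p - 4)*(p - 3)*(p + 2)*(p - 3)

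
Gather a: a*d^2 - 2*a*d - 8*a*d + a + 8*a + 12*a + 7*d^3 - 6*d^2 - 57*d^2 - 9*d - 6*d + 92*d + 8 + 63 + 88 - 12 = a*(d^2 - 10*d + 21) + 7*d^3 - 63*d^2 + 77*d + 147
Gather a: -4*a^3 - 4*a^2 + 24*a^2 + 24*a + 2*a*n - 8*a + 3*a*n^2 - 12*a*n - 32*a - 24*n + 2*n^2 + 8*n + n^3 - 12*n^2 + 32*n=-4*a^3 + 20*a^2 + a*(3*n^2 - 10*n - 16) + n^3 - 10*n^2 + 16*n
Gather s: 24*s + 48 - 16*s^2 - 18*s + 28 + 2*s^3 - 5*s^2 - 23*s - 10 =2*s^3 - 21*s^2 - 17*s + 66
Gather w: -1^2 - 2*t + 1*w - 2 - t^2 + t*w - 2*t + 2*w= -t^2 - 4*t + w*(t + 3) - 3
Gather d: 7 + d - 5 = d + 2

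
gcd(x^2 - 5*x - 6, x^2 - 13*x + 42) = x - 6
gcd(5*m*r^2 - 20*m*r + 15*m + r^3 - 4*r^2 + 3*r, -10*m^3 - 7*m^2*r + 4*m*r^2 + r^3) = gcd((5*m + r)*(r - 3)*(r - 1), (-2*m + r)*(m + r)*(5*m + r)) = 5*m + r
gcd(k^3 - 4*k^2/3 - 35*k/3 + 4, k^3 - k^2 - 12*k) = k^2 - k - 12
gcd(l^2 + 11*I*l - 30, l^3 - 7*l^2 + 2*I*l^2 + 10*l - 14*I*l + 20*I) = 1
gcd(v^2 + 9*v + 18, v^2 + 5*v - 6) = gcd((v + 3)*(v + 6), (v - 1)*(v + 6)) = v + 6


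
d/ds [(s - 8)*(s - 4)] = 2*s - 12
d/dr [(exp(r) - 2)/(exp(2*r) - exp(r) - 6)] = (-(exp(r) - 2)*(2*exp(r) - 1) + exp(2*r) - exp(r) - 6)*exp(r)/(-exp(2*r) + exp(r) + 6)^2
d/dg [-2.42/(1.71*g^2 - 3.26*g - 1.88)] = (8.2764*g - 7.8892)/(-1.71*g^2 + 3.26*g + 1.88)^2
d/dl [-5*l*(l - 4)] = 20 - 10*l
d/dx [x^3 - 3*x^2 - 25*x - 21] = 3*x^2 - 6*x - 25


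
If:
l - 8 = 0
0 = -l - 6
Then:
No Solution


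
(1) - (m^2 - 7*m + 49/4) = -m^2 + 7*m - 45/4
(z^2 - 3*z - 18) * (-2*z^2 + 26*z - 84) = -2*z^4 + 32*z^3 - 126*z^2 - 216*z + 1512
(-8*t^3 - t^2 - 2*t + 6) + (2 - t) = -8*t^3 - t^2 - 3*t + 8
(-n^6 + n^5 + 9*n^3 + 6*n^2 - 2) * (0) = 0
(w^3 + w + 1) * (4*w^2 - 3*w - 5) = 4*w^5 - 3*w^4 - w^3 + w^2 - 8*w - 5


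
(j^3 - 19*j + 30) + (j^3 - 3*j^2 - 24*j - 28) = 2*j^3 - 3*j^2 - 43*j + 2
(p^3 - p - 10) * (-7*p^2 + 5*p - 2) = -7*p^5 + 5*p^4 + 5*p^3 + 65*p^2 - 48*p + 20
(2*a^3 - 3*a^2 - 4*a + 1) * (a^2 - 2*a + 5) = 2*a^5 - 7*a^4 + 12*a^3 - 6*a^2 - 22*a + 5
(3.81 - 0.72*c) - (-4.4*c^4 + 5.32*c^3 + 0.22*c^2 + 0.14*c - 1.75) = 4.4*c^4 - 5.32*c^3 - 0.22*c^2 - 0.86*c + 5.56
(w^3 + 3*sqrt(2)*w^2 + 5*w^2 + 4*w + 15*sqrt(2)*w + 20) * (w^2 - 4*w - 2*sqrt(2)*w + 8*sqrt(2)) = w^5 + w^4 + sqrt(2)*w^4 - 28*w^3 + sqrt(2)*w^3 - 28*sqrt(2)*w^2 - 8*w^2 - 8*sqrt(2)*w + 160*w + 160*sqrt(2)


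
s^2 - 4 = (s - 2)*(s + 2)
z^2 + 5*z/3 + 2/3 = (z + 2/3)*(z + 1)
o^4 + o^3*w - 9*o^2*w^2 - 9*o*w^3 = o*(o - 3*w)*(o + w)*(o + 3*w)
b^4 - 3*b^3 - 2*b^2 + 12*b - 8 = (b - 2)^2*(b - 1)*(b + 2)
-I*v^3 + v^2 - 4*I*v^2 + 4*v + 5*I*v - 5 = (v + 5)*(v + I)*(-I*v + I)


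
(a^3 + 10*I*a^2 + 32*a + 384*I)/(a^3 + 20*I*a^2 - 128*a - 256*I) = (a - 6*I)/(a + 4*I)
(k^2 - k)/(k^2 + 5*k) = (k - 1)/(k + 5)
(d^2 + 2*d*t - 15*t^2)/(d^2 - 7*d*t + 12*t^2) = (-d - 5*t)/(-d + 4*t)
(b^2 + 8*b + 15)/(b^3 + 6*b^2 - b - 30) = 1/(b - 2)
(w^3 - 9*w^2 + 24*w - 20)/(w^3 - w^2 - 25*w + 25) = (w^2 - 4*w + 4)/(w^2 + 4*w - 5)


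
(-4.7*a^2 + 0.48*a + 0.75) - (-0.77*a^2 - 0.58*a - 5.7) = -3.93*a^2 + 1.06*a + 6.45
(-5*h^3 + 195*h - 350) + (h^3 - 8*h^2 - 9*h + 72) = -4*h^3 - 8*h^2 + 186*h - 278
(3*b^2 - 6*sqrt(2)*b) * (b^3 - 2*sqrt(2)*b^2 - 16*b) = 3*b^5 - 12*sqrt(2)*b^4 - 24*b^3 + 96*sqrt(2)*b^2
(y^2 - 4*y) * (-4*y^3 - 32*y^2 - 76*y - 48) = -4*y^5 - 16*y^4 + 52*y^3 + 256*y^2 + 192*y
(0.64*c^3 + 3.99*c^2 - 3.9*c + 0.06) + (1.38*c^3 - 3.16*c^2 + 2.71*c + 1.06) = 2.02*c^3 + 0.83*c^2 - 1.19*c + 1.12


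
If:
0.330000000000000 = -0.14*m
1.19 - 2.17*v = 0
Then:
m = -2.36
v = 0.55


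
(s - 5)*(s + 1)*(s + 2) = s^3 - 2*s^2 - 13*s - 10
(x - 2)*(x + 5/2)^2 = x^3 + 3*x^2 - 15*x/4 - 25/2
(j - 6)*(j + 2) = j^2 - 4*j - 12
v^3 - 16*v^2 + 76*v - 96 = (v - 8)*(v - 6)*(v - 2)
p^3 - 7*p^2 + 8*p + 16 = (p - 4)^2*(p + 1)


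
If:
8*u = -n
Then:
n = -8*u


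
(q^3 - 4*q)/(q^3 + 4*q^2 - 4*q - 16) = q/(q + 4)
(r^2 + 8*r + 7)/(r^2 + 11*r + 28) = (r + 1)/(r + 4)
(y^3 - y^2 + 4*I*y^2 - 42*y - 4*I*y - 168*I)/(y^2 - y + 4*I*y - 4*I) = (y^2 - y - 42)/(y - 1)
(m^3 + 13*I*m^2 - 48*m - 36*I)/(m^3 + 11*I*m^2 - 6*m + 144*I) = (m^2 + 7*I*m - 6)/(m^2 + 5*I*m + 24)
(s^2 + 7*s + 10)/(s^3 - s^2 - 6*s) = (s + 5)/(s*(s - 3))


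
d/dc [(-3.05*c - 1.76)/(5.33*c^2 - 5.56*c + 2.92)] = (16.2565*c^2 + 18.7616*c - 18.6916)/(28.4089*c^4 - 59.2696*c^3 + 62.0408*c^2 - 32.4704*c + 8.5264)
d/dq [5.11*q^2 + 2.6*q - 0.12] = 10.22*q + 2.6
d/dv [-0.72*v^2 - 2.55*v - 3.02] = -1.44*v - 2.55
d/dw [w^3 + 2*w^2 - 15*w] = 3*w^2 + 4*w - 15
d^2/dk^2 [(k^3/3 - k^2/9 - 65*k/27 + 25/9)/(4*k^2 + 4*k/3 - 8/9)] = (-1647*k^3 + 5967*k^2 + 891*k + 541)/(2*(729*k^6 + 729*k^5 - 243*k^4 - 297*k^3 + 54*k^2 + 36*k - 8))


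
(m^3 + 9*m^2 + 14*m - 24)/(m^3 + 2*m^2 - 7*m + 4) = (m + 6)/(m - 1)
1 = 1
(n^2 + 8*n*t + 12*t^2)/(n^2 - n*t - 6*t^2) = (-n - 6*t)/(-n + 3*t)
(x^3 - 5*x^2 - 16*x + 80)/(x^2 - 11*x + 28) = (x^2 - x - 20)/(x - 7)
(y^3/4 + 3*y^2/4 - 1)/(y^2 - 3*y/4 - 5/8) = 2*(-y^3 - 3*y^2 + 4)/(-8*y^2 + 6*y + 5)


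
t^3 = t^3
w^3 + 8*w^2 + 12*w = w*(w + 2)*(w + 6)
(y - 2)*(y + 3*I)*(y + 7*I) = y^3 - 2*y^2 + 10*I*y^2 - 21*y - 20*I*y + 42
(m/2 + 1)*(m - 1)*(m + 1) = m^3/2 + m^2 - m/2 - 1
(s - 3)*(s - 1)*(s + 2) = s^3 - 2*s^2 - 5*s + 6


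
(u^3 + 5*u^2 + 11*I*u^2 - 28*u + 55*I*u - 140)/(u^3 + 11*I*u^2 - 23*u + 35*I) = (u^2 + u*(5 + 4*I) + 20*I)/(u^2 + 4*I*u + 5)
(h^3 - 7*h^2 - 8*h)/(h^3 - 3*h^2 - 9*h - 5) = h*(h - 8)/(h^2 - 4*h - 5)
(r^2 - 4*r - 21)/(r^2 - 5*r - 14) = (r + 3)/(r + 2)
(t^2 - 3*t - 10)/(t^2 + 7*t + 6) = (t^2 - 3*t - 10)/(t^2 + 7*t + 6)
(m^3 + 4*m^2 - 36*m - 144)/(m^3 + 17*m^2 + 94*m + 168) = (m - 6)/(m + 7)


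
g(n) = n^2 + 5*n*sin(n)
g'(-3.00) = 8.14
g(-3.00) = 11.12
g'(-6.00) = -39.41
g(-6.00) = 27.62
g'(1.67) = 7.49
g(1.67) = 11.10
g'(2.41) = -0.81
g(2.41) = 13.86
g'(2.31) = 0.53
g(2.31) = 13.87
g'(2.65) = -4.02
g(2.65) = 13.28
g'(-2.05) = -3.81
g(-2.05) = 13.30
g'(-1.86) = -5.86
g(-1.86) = 12.37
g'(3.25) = -10.20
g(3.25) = 8.80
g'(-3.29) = 10.43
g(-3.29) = 8.39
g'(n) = 5*n*cos(n) + 2*n + 5*sin(n)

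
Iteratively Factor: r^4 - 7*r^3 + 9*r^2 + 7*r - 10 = (r - 5)*(r^3 - 2*r^2 - r + 2) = (r - 5)*(r + 1)*(r^2 - 3*r + 2) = (r - 5)*(r - 2)*(r + 1)*(r - 1)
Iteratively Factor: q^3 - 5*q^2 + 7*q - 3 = (q - 1)*(q^2 - 4*q + 3) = (q - 3)*(q - 1)*(q - 1)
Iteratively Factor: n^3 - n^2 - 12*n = (n + 3)*(n^2 - 4*n) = n*(n + 3)*(n - 4)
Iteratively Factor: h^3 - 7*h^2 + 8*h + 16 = (h - 4)*(h^2 - 3*h - 4) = (h - 4)*(h + 1)*(h - 4)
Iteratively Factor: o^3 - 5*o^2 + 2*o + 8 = (o - 2)*(o^2 - 3*o - 4) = (o - 2)*(o + 1)*(o - 4)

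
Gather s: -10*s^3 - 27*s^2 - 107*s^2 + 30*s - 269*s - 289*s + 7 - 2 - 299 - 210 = -10*s^3 - 134*s^2 - 528*s - 504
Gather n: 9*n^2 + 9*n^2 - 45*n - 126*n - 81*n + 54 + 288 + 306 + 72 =18*n^2 - 252*n + 720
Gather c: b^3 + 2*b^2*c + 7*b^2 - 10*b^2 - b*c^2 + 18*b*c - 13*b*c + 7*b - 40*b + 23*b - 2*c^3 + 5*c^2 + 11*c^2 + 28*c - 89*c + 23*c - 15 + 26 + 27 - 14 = b^3 - 3*b^2 - 10*b - 2*c^3 + c^2*(16 - b) + c*(2*b^2 + 5*b - 38) + 24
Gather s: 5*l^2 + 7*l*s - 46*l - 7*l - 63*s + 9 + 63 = 5*l^2 - 53*l + s*(7*l - 63) + 72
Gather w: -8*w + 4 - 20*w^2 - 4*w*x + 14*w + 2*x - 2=-20*w^2 + w*(6 - 4*x) + 2*x + 2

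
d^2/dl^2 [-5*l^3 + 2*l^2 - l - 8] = 4 - 30*l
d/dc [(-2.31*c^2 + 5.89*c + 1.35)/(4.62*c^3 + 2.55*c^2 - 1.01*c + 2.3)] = (10.6722*c^4 - 54.4236*c^3 - 31.3974*c^2 - 17.511*c + 14.9105)/(21.3444*c^6 + 23.562*c^5 - 2.8299*c^4 + 16.101*c^3 + 12.7501*c^2 - 4.646*c + 5.29)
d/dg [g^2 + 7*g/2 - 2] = 2*g + 7/2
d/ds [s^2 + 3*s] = 2*s + 3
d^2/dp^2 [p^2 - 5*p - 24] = 2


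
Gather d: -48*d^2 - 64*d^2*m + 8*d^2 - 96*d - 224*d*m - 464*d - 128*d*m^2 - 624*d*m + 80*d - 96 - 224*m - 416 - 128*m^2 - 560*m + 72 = d^2*(-64*m - 40) + d*(-128*m^2 - 848*m - 480) - 128*m^2 - 784*m - 440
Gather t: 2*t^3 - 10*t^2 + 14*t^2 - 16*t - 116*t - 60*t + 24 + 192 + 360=2*t^3 + 4*t^2 - 192*t + 576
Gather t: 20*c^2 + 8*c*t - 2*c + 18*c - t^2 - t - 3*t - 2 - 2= 20*c^2 + 16*c - t^2 + t*(8*c - 4) - 4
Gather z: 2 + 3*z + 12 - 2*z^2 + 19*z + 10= -2*z^2 + 22*z + 24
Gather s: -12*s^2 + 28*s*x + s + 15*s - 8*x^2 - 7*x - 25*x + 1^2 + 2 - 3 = -12*s^2 + s*(28*x + 16) - 8*x^2 - 32*x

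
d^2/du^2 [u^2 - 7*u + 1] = 2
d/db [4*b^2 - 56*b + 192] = 8*b - 56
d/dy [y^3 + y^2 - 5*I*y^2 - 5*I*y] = 3*y^2 + y*(2 - 10*I) - 5*I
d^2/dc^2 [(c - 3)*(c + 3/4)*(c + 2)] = 6*c - 1/2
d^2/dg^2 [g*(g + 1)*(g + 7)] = 6*g + 16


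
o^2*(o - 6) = o^3 - 6*o^2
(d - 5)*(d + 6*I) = d^2 - 5*d + 6*I*d - 30*I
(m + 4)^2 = m^2 + 8*m + 16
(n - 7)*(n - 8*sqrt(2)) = n^2 - 8*sqrt(2)*n - 7*n + 56*sqrt(2)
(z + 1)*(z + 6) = z^2 + 7*z + 6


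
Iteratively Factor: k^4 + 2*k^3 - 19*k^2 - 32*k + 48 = (k + 3)*(k^3 - k^2 - 16*k + 16) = (k - 1)*(k + 3)*(k^2 - 16) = (k - 4)*(k - 1)*(k + 3)*(k + 4)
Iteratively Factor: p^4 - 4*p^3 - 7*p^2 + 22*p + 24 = (p - 4)*(p^3 - 7*p - 6) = (p - 4)*(p + 1)*(p^2 - p - 6) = (p - 4)*(p - 3)*(p + 1)*(p + 2)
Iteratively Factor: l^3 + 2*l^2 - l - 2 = (l - 1)*(l^2 + 3*l + 2) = (l - 1)*(l + 2)*(l + 1)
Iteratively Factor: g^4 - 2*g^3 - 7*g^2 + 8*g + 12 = (g + 1)*(g^3 - 3*g^2 - 4*g + 12) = (g + 1)*(g + 2)*(g^2 - 5*g + 6) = (g - 3)*(g + 1)*(g + 2)*(g - 2)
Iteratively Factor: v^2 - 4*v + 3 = (v - 1)*(v - 3)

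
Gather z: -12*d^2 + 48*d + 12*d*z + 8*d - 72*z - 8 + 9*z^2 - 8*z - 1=-12*d^2 + 56*d + 9*z^2 + z*(12*d - 80) - 9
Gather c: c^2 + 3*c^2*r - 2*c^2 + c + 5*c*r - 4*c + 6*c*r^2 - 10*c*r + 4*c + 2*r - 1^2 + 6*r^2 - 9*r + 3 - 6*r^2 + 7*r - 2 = c^2*(3*r - 1) + c*(6*r^2 - 5*r + 1)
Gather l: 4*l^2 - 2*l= 4*l^2 - 2*l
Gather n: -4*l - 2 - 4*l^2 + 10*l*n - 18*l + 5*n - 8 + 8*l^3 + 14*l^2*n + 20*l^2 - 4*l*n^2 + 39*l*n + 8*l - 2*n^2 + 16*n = 8*l^3 + 16*l^2 - 14*l + n^2*(-4*l - 2) + n*(14*l^2 + 49*l + 21) - 10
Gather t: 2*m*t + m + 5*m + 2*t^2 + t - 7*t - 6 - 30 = 6*m + 2*t^2 + t*(2*m - 6) - 36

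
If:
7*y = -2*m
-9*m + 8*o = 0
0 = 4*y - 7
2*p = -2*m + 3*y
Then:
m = -49/8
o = -441/64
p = 35/4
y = 7/4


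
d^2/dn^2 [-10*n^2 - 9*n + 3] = -20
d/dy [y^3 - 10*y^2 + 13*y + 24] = 3*y^2 - 20*y + 13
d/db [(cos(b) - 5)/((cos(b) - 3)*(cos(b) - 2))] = (cos(b)^2 - 10*cos(b) + 19)*sin(b)/((cos(b) - 3)^2*(cos(b) - 2)^2)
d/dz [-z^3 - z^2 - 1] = z*(-3*z - 2)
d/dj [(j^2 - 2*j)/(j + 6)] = (j^2 + 12*j - 12)/(j^2 + 12*j + 36)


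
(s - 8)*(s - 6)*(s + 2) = s^3 - 12*s^2 + 20*s + 96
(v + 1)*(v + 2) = v^2 + 3*v + 2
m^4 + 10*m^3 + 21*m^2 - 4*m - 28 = (m - 1)*(m + 2)^2*(m + 7)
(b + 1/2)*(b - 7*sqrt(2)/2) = b^2 - 7*sqrt(2)*b/2 + b/2 - 7*sqrt(2)/4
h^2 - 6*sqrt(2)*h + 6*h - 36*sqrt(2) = (h + 6)*(h - 6*sqrt(2))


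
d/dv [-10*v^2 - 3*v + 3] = -20*v - 3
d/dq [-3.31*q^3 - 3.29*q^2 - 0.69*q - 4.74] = -9.93*q^2 - 6.58*q - 0.69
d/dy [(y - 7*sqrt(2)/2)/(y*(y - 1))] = (-y^2 + 7*sqrt(2)*y - 7*sqrt(2)/2)/(y^2*(y^2 - 2*y + 1))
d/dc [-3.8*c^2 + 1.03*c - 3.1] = 1.03 - 7.6*c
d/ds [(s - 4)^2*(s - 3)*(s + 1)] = 4*s^3 - 30*s^2 + 58*s - 8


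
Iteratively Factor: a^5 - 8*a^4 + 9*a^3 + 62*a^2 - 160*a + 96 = (a + 3)*(a^4 - 11*a^3 + 42*a^2 - 64*a + 32) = (a - 2)*(a + 3)*(a^3 - 9*a^2 + 24*a - 16) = (a - 4)*(a - 2)*(a + 3)*(a^2 - 5*a + 4) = (a - 4)^2*(a - 2)*(a + 3)*(a - 1)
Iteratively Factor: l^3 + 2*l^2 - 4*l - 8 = (l + 2)*(l^2 - 4) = (l - 2)*(l + 2)*(l + 2)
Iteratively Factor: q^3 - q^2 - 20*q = (q)*(q^2 - q - 20) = q*(q - 5)*(q + 4)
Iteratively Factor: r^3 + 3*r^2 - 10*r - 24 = (r - 3)*(r^2 + 6*r + 8) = (r - 3)*(r + 4)*(r + 2)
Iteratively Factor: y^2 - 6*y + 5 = (y - 1)*(y - 5)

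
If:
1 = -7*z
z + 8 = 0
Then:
No Solution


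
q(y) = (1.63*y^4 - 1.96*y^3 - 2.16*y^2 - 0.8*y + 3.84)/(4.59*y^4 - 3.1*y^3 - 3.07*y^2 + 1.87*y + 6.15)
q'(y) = (-18.36*y^3 + 9.3*y^2 + 6.14*y - 1.87)*(1.63*y^4 - 1.96*y^3 - 2.16*y^2 - 0.8*y + 3.84)/(4.59*y^4 - 3.1*y^3 - 3.07*y^2 + 1.87*y + 6.15)^2 + (6.52*y^3 - 5.88*y^2 - 4.32*y - 0.8)/(4.59*y^4 - 3.1*y^3 - 3.07*y^2 + 1.87*y + 6.15)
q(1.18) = -0.02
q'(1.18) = -0.39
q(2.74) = 0.20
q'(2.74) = 0.10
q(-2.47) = 0.41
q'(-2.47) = 0.03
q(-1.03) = 0.67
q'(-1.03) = 0.50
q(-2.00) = 0.44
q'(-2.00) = 0.07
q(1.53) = -0.03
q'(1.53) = 0.21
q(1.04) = 0.06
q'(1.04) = -0.70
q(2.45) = 0.17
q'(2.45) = 0.14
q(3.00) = 0.22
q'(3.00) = 0.08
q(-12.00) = 0.37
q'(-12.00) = 0.00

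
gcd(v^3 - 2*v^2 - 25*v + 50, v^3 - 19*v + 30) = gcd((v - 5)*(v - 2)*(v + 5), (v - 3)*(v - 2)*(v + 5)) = v^2 + 3*v - 10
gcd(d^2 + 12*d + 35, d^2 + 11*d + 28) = d + 7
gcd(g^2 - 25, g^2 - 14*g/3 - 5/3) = g - 5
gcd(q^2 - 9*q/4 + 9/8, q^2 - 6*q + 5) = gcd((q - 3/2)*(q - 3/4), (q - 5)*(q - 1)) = 1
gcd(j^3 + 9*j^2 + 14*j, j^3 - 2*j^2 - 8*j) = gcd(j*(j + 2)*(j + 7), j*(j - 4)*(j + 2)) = j^2 + 2*j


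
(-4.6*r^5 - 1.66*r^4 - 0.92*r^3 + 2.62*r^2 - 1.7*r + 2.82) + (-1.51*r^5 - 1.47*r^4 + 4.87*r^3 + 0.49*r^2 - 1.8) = -6.11*r^5 - 3.13*r^4 + 3.95*r^3 + 3.11*r^2 - 1.7*r + 1.02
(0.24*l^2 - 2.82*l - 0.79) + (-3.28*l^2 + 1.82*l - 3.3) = -3.04*l^2 - 1.0*l - 4.09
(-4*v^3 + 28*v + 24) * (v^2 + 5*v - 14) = -4*v^5 - 20*v^4 + 84*v^3 + 164*v^2 - 272*v - 336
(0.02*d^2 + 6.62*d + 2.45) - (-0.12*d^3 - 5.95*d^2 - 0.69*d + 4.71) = 0.12*d^3 + 5.97*d^2 + 7.31*d - 2.26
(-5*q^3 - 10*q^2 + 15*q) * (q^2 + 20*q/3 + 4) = -5*q^5 - 130*q^4/3 - 215*q^3/3 + 60*q^2 + 60*q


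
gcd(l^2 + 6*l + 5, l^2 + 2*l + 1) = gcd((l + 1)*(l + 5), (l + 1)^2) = l + 1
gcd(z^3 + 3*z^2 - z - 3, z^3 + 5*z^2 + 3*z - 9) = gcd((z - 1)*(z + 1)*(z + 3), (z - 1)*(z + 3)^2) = z^2 + 2*z - 3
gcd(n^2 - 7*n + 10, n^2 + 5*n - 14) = n - 2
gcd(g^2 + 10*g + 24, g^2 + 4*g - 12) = g + 6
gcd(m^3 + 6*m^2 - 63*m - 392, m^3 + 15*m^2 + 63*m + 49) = m^2 + 14*m + 49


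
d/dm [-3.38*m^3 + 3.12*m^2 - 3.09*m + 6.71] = -10.14*m^2 + 6.24*m - 3.09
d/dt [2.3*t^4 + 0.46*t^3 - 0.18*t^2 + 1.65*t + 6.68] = 9.2*t^3 + 1.38*t^2 - 0.36*t + 1.65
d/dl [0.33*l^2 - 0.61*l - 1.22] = 0.66*l - 0.61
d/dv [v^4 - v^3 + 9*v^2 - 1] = v*(4*v^2 - 3*v + 18)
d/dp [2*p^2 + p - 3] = 4*p + 1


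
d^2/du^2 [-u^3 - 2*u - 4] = -6*u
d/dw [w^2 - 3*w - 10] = 2*w - 3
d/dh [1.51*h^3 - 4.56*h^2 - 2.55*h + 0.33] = 4.53*h^2 - 9.12*h - 2.55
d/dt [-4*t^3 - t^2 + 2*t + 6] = -12*t^2 - 2*t + 2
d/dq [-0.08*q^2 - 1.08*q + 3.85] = -0.16*q - 1.08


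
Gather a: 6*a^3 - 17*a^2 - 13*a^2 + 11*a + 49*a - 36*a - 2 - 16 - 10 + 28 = 6*a^3 - 30*a^2 + 24*a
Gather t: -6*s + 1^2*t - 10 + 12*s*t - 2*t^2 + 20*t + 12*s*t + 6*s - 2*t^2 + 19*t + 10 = -4*t^2 + t*(24*s + 40)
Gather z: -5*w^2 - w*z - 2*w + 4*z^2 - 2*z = -5*w^2 - 2*w + 4*z^2 + z*(-w - 2)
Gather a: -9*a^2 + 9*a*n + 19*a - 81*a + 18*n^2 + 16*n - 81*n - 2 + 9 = -9*a^2 + a*(9*n - 62) + 18*n^2 - 65*n + 7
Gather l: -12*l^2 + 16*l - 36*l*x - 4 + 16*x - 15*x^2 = -12*l^2 + l*(16 - 36*x) - 15*x^2 + 16*x - 4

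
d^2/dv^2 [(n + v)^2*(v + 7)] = 4*n + 6*v + 14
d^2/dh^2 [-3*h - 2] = 0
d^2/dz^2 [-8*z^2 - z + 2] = -16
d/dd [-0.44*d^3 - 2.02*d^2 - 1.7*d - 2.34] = -1.32*d^2 - 4.04*d - 1.7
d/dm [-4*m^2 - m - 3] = -8*m - 1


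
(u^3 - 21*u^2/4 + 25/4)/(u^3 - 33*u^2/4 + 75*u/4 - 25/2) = (u + 1)/(u - 2)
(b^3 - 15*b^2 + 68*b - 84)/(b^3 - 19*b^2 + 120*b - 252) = (b - 2)/(b - 6)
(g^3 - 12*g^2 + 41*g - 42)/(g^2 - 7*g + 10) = (g^2 - 10*g + 21)/(g - 5)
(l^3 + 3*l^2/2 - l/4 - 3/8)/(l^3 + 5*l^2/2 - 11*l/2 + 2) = (l^2 + 2*l + 3/4)/(l^2 + 3*l - 4)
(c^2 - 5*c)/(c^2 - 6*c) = (c - 5)/(c - 6)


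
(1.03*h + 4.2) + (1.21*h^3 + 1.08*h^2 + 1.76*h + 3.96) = 1.21*h^3 + 1.08*h^2 + 2.79*h + 8.16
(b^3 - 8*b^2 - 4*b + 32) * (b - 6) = b^4 - 14*b^3 + 44*b^2 + 56*b - 192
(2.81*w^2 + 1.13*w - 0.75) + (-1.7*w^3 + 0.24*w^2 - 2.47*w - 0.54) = -1.7*w^3 + 3.05*w^2 - 1.34*w - 1.29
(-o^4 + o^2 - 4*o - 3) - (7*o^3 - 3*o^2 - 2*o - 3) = -o^4 - 7*o^3 + 4*o^2 - 2*o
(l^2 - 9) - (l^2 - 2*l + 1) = 2*l - 10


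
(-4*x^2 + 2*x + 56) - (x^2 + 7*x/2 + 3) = -5*x^2 - 3*x/2 + 53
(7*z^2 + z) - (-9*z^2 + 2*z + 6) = 16*z^2 - z - 6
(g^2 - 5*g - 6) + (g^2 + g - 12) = 2*g^2 - 4*g - 18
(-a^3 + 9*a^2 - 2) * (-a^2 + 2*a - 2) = a^5 - 11*a^4 + 20*a^3 - 16*a^2 - 4*a + 4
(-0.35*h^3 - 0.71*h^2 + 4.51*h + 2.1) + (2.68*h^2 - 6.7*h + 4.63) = -0.35*h^3 + 1.97*h^2 - 2.19*h + 6.73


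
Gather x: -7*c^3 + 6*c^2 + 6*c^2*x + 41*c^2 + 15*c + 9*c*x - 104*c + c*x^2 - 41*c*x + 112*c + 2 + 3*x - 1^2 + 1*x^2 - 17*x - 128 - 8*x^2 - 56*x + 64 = -7*c^3 + 47*c^2 + 23*c + x^2*(c - 7) + x*(6*c^2 - 32*c - 70) - 63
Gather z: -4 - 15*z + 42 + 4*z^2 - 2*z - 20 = 4*z^2 - 17*z + 18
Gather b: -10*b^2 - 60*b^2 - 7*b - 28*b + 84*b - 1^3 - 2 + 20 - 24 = -70*b^2 + 49*b - 7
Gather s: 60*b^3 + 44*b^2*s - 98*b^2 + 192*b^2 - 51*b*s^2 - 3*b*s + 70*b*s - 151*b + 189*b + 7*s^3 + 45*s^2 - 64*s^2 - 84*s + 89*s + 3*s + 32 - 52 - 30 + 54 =60*b^3 + 94*b^2 + 38*b + 7*s^3 + s^2*(-51*b - 19) + s*(44*b^2 + 67*b + 8) + 4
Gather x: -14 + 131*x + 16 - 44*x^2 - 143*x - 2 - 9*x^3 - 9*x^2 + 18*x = -9*x^3 - 53*x^2 + 6*x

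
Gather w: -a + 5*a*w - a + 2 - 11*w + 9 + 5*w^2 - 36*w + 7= -2*a + 5*w^2 + w*(5*a - 47) + 18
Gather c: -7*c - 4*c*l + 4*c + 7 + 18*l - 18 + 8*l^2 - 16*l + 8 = c*(-4*l - 3) + 8*l^2 + 2*l - 3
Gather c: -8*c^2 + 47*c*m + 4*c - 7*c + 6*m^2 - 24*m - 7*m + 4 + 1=-8*c^2 + c*(47*m - 3) + 6*m^2 - 31*m + 5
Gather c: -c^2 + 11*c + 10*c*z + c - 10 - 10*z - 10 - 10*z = -c^2 + c*(10*z + 12) - 20*z - 20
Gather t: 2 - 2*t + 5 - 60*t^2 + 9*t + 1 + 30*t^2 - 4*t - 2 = -30*t^2 + 3*t + 6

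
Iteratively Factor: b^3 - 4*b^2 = (b - 4)*(b^2) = b*(b - 4)*(b)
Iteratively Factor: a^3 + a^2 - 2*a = (a - 1)*(a^2 + 2*a) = (a - 1)*(a + 2)*(a)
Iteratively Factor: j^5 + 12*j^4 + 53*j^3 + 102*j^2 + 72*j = (j)*(j^4 + 12*j^3 + 53*j^2 + 102*j + 72) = j*(j + 2)*(j^3 + 10*j^2 + 33*j + 36) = j*(j + 2)*(j + 4)*(j^2 + 6*j + 9) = j*(j + 2)*(j + 3)*(j + 4)*(j + 3)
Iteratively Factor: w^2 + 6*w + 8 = (w + 2)*(w + 4)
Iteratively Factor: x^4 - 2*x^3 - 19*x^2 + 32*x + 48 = (x + 4)*(x^3 - 6*x^2 + 5*x + 12) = (x - 3)*(x + 4)*(x^2 - 3*x - 4) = (x - 3)*(x + 1)*(x + 4)*(x - 4)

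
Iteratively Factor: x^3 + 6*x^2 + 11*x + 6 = (x + 1)*(x^2 + 5*x + 6) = (x + 1)*(x + 3)*(x + 2)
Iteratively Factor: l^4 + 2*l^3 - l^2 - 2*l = (l + 2)*(l^3 - l) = (l - 1)*(l + 2)*(l^2 + l) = (l - 1)*(l + 1)*(l + 2)*(l)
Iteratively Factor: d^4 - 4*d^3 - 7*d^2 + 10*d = (d - 5)*(d^3 + d^2 - 2*d) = (d - 5)*(d + 2)*(d^2 - d) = (d - 5)*(d - 1)*(d + 2)*(d)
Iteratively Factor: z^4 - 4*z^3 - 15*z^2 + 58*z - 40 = (z - 2)*(z^3 - 2*z^2 - 19*z + 20) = (z - 2)*(z - 1)*(z^2 - z - 20) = (z - 5)*(z - 2)*(z - 1)*(z + 4)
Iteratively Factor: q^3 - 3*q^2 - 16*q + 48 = (q - 4)*(q^2 + q - 12) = (q - 4)*(q - 3)*(q + 4)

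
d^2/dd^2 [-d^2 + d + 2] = -2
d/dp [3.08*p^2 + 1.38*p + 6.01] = 6.16*p + 1.38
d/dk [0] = 0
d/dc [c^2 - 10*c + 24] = 2*c - 10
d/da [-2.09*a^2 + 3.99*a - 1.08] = 3.99 - 4.18*a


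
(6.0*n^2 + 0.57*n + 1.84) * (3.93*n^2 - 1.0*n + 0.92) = 23.58*n^4 - 3.7599*n^3 + 12.1812*n^2 - 1.3156*n + 1.6928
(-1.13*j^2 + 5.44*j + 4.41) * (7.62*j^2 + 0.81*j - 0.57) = -8.6106*j^4 + 40.5375*j^3 + 38.6547*j^2 + 0.4713*j - 2.5137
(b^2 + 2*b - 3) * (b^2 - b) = b^4 + b^3 - 5*b^2 + 3*b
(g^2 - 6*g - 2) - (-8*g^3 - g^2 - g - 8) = 8*g^3 + 2*g^2 - 5*g + 6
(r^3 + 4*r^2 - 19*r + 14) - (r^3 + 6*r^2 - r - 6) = -2*r^2 - 18*r + 20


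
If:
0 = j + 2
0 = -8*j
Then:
No Solution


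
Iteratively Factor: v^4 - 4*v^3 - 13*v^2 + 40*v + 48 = (v + 1)*(v^3 - 5*v^2 - 8*v + 48) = (v - 4)*(v + 1)*(v^2 - v - 12) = (v - 4)^2*(v + 1)*(v + 3)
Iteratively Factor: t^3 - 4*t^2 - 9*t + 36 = (t + 3)*(t^2 - 7*t + 12) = (t - 4)*(t + 3)*(t - 3)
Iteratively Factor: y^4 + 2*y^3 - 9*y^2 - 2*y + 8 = (y - 2)*(y^3 + 4*y^2 - y - 4) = (y - 2)*(y - 1)*(y^2 + 5*y + 4) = (y - 2)*(y - 1)*(y + 4)*(y + 1)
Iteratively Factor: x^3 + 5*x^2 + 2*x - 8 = (x - 1)*(x^2 + 6*x + 8) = (x - 1)*(x + 4)*(x + 2)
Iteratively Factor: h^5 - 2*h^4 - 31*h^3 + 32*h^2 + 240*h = (h - 5)*(h^4 + 3*h^3 - 16*h^2 - 48*h) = h*(h - 5)*(h^3 + 3*h^2 - 16*h - 48) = h*(h - 5)*(h + 4)*(h^2 - h - 12) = h*(h - 5)*(h + 3)*(h + 4)*(h - 4)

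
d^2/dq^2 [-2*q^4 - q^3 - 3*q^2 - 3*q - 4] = -24*q^2 - 6*q - 6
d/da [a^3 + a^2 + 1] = a*(3*a + 2)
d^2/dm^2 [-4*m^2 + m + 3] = -8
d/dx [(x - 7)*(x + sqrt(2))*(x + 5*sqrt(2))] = 3*x^2 - 14*x + 12*sqrt(2)*x - 42*sqrt(2) + 10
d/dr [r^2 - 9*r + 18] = 2*r - 9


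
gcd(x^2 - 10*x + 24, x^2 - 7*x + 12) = x - 4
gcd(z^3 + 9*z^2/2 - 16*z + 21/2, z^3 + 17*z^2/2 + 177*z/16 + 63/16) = z + 7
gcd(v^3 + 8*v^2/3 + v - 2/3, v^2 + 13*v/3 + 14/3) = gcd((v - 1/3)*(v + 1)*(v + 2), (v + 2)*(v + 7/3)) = v + 2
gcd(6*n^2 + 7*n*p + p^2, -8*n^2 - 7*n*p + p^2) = n + p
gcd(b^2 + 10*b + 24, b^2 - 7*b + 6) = 1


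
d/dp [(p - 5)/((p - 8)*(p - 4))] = (-p^2 + 10*p - 28)/(p^4 - 24*p^3 + 208*p^2 - 768*p + 1024)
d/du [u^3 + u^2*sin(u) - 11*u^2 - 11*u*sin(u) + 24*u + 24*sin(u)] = u^2*cos(u) + 3*u^2 + 2*u*sin(u) - 11*u*cos(u) - 22*u - 11*sin(u) + 24*cos(u) + 24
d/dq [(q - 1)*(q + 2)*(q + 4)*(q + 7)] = 4*q^3 + 36*q^2 + 74*q + 6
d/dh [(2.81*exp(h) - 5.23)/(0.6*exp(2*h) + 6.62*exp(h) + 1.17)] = (-1.686*exp(2*h) + 6.276*exp(h) + 37.9103)*exp(h)/(0.36*exp(4*h) + 7.944*exp(3*h) + 45.2284*exp(2*h) + 15.4908*exp(h) + 1.3689)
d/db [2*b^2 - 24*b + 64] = 4*b - 24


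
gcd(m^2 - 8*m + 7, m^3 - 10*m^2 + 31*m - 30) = 1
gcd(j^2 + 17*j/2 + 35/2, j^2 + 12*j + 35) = j + 5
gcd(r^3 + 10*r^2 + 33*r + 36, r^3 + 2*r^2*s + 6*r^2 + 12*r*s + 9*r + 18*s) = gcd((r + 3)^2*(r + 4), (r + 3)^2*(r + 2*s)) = r^2 + 6*r + 9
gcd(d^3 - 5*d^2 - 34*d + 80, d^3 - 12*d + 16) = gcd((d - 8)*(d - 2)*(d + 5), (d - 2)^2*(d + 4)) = d - 2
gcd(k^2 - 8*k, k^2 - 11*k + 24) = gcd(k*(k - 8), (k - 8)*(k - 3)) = k - 8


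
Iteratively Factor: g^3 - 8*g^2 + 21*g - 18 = (g - 3)*(g^2 - 5*g + 6) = (g - 3)^2*(g - 2)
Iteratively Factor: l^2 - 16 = (l + 4)*(l - 4)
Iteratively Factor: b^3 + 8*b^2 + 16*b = (b + 4)*(b^2 + 4*b) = (b + 4)^2*(b)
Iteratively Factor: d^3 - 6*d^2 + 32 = (d + 2)*(d^2 - 8*d + 16) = (d - 4)*(d + 2)*(d - 4)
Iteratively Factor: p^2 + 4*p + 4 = (p + 2)*(p + 2)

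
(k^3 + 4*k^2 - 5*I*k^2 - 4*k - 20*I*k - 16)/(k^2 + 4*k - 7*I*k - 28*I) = (k^2 - 5*I*k - 4)/(k - 7*I)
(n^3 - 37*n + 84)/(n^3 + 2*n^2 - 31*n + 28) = (n - 3)/(n - 1)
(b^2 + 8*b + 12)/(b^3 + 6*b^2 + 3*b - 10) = (b + 6)/(b^2 + 4*b - 5)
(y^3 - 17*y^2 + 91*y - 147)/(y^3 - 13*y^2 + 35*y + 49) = (y - 3)/(y + 1)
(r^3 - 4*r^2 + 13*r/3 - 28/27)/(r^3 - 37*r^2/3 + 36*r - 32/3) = (9*r^2 - 33*r + 28)/(9*(r^2 - 12*r + 32))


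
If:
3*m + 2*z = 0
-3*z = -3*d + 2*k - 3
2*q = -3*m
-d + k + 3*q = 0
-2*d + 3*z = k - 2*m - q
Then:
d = -51/44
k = 15/22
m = 9/22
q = -27/44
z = -27/44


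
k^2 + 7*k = k*(k + 7)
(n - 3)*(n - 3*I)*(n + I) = n^3 - 3*n^2 - 2*I*n^2 + 3*n + 6*I*n - 9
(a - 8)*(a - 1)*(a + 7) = a^3 - 2*a^2 - 55*a + 56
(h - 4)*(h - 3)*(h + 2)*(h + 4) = h^4 - h^3 - 22*h^2 + 16*h + 96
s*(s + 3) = s^2 + 3*s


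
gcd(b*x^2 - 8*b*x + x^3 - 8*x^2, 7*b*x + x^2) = x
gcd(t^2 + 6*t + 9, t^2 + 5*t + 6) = t + 3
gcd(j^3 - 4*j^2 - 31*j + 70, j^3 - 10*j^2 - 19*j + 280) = j^2 - 2*j - 35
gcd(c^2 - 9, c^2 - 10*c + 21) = c - 3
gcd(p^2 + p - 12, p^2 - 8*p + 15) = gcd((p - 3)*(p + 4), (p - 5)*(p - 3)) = p - 3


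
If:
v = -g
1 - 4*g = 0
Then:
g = 1/4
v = -1/4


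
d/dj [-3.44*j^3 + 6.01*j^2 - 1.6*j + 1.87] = -10.32*j^2 + 12.02*j - 1.6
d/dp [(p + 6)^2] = 2*p + 12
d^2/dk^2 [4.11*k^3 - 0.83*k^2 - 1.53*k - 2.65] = 24.66*k - 1.66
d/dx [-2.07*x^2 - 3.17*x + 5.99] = -4.14*x - 3.17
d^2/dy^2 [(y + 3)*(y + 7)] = 2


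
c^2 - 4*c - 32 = (c - 8)*(c + 4)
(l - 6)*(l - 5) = l^2 - 11*l + 30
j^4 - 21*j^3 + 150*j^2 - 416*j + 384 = (j - 8)^2*(j - 3)*(j - 2)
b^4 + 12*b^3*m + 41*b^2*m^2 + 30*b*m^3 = b*(b + m)*(b + 5*m)*(b + 6*m)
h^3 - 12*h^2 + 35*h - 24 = (h - 8)*(h - 3)*(h - 1)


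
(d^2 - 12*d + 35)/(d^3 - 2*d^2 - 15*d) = (d - 7)/(d*(d + 3))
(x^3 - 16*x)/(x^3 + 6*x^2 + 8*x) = (x - 4)/(x + 2)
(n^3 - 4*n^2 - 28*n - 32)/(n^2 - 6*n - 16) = n + 2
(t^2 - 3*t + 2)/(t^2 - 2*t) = (t - 1)/t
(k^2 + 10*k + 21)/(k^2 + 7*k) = (k + 3)/k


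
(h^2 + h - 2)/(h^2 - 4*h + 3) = (h + 2)/(h - 3)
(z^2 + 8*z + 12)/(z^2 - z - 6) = (z + 6)/(z - 3)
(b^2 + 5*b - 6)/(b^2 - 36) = (b - 1)/(b - 6)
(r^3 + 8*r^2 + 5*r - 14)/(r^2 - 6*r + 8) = (r^3 + 8*r^2 + 5*r - 14)/(r^2 - 6*r + 8)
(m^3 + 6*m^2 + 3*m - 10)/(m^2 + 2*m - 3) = (m^2 + 7*m + 10)/(m + 3)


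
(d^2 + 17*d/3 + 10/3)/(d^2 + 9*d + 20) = (d + 2/3)/(d + 4)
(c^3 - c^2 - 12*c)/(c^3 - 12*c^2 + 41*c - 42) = c*(c^2 - c - 12)/(c^3 - 12*c^2 + 41*c - 42)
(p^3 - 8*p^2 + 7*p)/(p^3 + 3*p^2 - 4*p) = (p - 7)/(p + 4)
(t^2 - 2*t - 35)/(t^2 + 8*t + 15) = (t - 7)/(t + 3)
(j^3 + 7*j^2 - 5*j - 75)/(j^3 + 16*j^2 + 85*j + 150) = (j - 3)/(j + 6)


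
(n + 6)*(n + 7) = n^2 + 13*n + 42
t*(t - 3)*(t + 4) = t^3 + t^2 - 12*t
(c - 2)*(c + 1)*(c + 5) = c^3 + 4*c^2 - 7*c - 10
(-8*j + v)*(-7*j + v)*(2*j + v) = 112*j^3 + 26*j^2*v - 13*j*v^2 + v^3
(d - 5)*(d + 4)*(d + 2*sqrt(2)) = d^3 - d^2 + 2*sqrt(2)*d^2 - 20*d - 2*sqrt(2)*d - 40*sqrt(2)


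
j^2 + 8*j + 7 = (j + 1)*(j + 7)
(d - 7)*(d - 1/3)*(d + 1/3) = d^3 - 7*d^2 - d/9 + 7/9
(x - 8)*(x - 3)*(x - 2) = x^3 - 13*x^2 + 46*x - 48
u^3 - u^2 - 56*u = u*(u - 8)*(u + 7)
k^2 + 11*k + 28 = (k + 4)*(k + 7)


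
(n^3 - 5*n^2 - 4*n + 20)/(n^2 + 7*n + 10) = (n^2 - 7*n + 10)/(n + 5)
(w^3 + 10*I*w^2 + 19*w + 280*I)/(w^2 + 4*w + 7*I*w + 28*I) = (w^2 + 3*I*w + 40)/(w + 4)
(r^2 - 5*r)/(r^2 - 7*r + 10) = r/(r - 2)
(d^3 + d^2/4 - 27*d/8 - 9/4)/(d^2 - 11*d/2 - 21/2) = (4*d^2 - 5*d - 6)/(4*(d - 7))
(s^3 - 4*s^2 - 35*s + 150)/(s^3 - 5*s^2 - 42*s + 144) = (s^2 - 10*s + 25)/(s^2 - 11*s + 24)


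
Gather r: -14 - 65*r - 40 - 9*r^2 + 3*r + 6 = -9*r^2 - 62*r - 48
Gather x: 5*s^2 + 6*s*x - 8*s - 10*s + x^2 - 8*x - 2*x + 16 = 5*s^2 - 18*s + x^2 + x*(6*s - 10) + 16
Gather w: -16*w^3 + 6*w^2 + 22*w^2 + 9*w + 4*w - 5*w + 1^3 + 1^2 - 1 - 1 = -16*w^3 + 28*w^2 + 8*w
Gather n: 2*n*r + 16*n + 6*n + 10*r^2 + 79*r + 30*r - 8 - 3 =n*(2*r + 22) + 10*r^2 + 109*r - 11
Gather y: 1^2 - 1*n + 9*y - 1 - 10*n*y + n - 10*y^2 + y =-10*y^2 + y*(10 - 10*n)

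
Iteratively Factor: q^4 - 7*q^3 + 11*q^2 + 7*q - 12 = (q - 3)*(q^3 - 4*q^2 - q + 4) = (q - 4)*(q - 3)*(q^2 - 1) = (q - 4)*(q - 3)*(q - 1)*(q + 1)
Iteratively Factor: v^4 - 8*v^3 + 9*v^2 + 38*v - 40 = (v - 4)*(v^3 - 4*v^2 - 7*v + 10) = (v - 4)*(v - 1)*(v^2 - 3*v - 10) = (v - 4)*(v - 1)*(v + 2)*(v - 5)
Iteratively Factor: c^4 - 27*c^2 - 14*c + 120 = (c - 5)*(c^3 + 5*c^2 - 2*c - 24) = (c - 5)*(c - 2)*(c^2 + 7*c + 12) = (c - 5)*(c - 2)*(c + 3)*(c + 4)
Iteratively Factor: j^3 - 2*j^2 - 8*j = (j + 2)*(j^2 - 4*j) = (j - 4)*(j + 2)*(j)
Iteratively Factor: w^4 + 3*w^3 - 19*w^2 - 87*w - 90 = (w + 3)*(w^3 - 19*w - 30) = (w + 2)*(w + 3)*(w^2 - 2*w - 15) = (w - 5)*(w + 2)*(w + 3)*(w + 3)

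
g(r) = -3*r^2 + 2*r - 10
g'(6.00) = -34.00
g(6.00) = -106.00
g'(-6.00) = 38.00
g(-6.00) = -130.00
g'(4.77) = -26.62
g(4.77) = -68.72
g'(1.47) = -6.82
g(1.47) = -13.54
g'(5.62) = -31.72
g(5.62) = -93.51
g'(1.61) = -7.66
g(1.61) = -14.56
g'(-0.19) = 3.14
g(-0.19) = -10.49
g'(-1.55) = 11.30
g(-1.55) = -20.31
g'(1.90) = -9.40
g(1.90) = -17.03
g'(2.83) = -14.98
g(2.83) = -28.37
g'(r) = 2 - 6*r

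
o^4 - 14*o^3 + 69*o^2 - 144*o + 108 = (o - 6)*(o - 3)^2*(o - 2)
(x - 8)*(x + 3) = x^2 - 5*x - 24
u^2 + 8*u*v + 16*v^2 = (u + 4*v)^2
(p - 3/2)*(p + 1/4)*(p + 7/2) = p^3 + 9*p^2/4 - 19*p/4 - 21/16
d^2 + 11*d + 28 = (d + 4)*(d + 7)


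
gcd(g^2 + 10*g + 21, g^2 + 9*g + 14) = g + 7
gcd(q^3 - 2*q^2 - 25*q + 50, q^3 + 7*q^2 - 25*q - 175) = q^2 - 25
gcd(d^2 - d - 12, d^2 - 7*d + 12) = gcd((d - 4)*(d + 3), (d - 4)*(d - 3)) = d - 4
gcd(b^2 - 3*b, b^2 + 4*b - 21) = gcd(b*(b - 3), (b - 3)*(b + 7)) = b - 3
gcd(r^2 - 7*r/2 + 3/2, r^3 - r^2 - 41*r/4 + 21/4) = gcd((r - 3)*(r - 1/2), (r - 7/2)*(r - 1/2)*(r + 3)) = r - 1/2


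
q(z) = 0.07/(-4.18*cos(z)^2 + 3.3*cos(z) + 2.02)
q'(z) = 0.07*(-8.36*sin(z)*cos(z) + 3.3*sin(z))/(-4.18*cos(z)^2 + 3.3*cos(z) + 2.02)^2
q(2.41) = -0.03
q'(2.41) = 0.06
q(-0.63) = 0.04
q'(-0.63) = 0.04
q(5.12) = 0.03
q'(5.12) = 0.00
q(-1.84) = 0.08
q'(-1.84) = -0.52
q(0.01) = 0.06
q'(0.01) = -0.00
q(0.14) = 0.06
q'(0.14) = -0.03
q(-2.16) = -0.06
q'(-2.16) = -0.38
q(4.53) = 0.05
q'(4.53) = -0.20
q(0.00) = 0.06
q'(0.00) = 0.00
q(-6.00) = 0.05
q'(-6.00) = -0.05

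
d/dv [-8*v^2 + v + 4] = 1 - 16*v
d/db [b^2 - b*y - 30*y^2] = 2*b - y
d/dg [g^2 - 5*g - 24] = 2*g - 5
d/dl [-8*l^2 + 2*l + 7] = 2 - 16*l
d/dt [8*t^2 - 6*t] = 16*t - 6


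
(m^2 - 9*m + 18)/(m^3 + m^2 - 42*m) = (m - 3)/(m*(m + 7))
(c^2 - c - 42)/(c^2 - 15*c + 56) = (c + 6)/(c - 8)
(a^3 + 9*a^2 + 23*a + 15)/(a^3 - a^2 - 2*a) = (a^2 + 8*a + 15)/(a*(a - 2))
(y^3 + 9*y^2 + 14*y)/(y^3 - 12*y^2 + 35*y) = (y^2 + 9*y + 14)/(y^2 - 12*y + 35)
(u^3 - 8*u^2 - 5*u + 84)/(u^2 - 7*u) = u - 1 - 12/u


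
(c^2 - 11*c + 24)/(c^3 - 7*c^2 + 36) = (c - 8)/(c^2 - 4*c - 12)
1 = 1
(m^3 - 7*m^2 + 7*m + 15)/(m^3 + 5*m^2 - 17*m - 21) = (m - 5)/(m + 7)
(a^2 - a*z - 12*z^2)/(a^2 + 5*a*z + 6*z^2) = (a - 4*z)/(a + 2*z)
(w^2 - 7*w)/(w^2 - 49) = w/(w + 7)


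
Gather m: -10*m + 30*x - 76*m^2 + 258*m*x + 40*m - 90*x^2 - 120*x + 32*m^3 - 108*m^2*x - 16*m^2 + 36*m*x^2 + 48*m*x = 32*m^3 + m^2*(-108*x - 92) + m*(36*x^2 + 306*x + 30) - 90*x^2 - 90*x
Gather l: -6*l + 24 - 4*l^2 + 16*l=-4*l^2 + 10*l + 24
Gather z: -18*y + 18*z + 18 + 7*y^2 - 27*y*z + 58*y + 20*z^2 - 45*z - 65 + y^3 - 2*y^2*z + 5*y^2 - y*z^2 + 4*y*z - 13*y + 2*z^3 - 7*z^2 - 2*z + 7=y^3 + 12*y^2 + 27*y + 2*z^3 + z^2*(13 - y) + z*(-2*y^2 - 23*y - 29) - 40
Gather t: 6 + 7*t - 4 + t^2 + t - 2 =t^2 + 8*t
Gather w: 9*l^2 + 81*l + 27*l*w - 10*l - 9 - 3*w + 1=9*l^2 + 71*l + w*(27*l - 3) - 8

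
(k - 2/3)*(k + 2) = k^2 + 4*k/3 - 4/3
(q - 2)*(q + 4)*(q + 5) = q^3 + 7*q^2 + 2*q - 40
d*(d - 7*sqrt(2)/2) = d^2 - 7*sqrt(2)*d/2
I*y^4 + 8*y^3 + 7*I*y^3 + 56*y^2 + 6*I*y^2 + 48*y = y*(y + 6)*(y - 8*I)*(I*y + I)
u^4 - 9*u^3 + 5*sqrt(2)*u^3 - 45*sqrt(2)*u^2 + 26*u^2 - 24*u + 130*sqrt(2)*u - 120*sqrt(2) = (u - 4)*(u - 3)*(u - 2)*(u + 5*sqrt(2))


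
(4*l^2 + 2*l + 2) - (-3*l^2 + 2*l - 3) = 7*l^2 + 5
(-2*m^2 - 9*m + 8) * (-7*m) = 14*m^3 + 63*m^2 - 56*m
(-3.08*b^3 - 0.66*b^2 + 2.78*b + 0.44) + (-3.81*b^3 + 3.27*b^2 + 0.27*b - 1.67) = -6.89*b^3 + 2.61*b^2 + 3.05*b - 1.23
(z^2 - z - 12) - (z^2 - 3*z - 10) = 2*z - 2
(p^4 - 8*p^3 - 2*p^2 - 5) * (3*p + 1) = 3*p^5 - 23*p^4 - 14*p^3 - 2*p^2 - 15*p - 5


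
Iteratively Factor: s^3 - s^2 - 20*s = (s - 5)*(s^2 + 4*s) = s*(s - 5)*(s + 4)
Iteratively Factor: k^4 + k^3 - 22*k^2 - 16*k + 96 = (k - 4)*(k^3 + 5*k^2 - 2*k - 24) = (k - 4)*(k - 2)*(k^2 + 7*k + 12) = (k - 4)*(k - 2)*(k + 3)*(k + 4)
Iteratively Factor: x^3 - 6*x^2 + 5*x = (x)*(x^2 - 6*x + 5) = x*(x - 5)*(x - 1)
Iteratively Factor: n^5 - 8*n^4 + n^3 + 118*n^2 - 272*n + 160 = (n - 5)*(n^4 - 3*n^3 - 14*n^2 + 48*n - 32) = (n - 5)*(n - 4)*(n^3 + n^2 - 10*n + 8) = (n - 5)*(n - 4)*(n + 4)*(n^2 - 3*n + 2) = (n - 5)*(n - 4)*(n - 2)*(n + 4)*(n - 1)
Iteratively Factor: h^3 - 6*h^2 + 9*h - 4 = (h - 1)*(h^2 - 5*h + 4) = (h - 4)*(h - 1)*(h - 1)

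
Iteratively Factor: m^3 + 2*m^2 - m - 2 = (m + 2)*(m^2 - 1) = (m - 1)*(m + 2)*(m + 1)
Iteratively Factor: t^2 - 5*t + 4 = (t - 1)*(t - 4)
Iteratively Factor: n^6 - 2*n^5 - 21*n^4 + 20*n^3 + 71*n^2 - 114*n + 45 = (n - 1)*(n^5 - n^4 - 22*n^3 - 2*n^2 + 69*n - 45) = (n - 1)*(n + 3)*(n^4 - 4*n^3 - 10*n^2 + 28*n - 15) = (n - 1)*(n + 3)^2*(n^3 - 7*n^2 + 11*n - 5) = (n - 1)^2*(n + 3)^2*(n^2 - 6*n + 5) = (n - 5)*(n - 1)^2*(n + 3)^2*(n - 1)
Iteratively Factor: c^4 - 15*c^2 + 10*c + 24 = (c + 4)*(c^3 - 4*c^2 + c + 6) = (c + 1)*(c + 4)*(c^2 - 5*c + 6) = (c - 2)*(c + 1)*(c + 4)*(c - 3)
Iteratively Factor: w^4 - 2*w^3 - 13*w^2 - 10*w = (w)*(w^3 - 2*w^2 - 13*w - 10) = w*(w + 2)*(w^2 - 4*w - 5) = w*(w - 5)*(w + 2)*(w + 1)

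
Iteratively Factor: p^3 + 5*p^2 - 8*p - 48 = (p - 3)*(p^2 + 8*p + 16) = (p - 3)*(p + 4)*(p + 4)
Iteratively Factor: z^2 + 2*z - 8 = (z + 4)*(z - 2)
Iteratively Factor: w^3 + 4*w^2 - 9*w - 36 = (w + 4)*(w^2 - 9) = (w - 3)*(w + 4)*(w + 3)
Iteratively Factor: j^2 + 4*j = (j + 4)*(j)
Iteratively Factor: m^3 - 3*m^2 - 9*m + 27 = (m - 3)*(m^2 - 9) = (m - 3)^2*(m + 3)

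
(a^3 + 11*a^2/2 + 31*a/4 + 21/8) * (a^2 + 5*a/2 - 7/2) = a^5 + 8*a^4 + 18*a^3 + 11*a^2/4 - 329*a/16 - 147/16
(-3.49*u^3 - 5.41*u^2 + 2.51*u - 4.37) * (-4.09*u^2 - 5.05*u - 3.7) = 14.2741*u^5 + 39.7514*u^4 + 29.9676*u^3 + 25.2148*u^2 + 12.7815*u + 16.169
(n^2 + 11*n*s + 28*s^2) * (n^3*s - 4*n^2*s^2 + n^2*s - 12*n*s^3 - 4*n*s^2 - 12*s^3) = n^5*s + 7*n^4*s^2 + n^4*s - 28*n^3*s^3 + 7*n^3*s^2 - 244*n^2*s^4 - 28*n^2*s^3 - 336*n*s^5 - 244*n*s^4 - 336*s^5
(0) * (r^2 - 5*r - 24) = 0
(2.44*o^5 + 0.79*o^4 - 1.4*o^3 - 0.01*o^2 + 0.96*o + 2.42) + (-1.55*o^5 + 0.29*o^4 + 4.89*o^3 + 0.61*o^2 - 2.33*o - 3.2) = 0.89*o^5 + 1.08*o^4 + 3.49*o^3 + 0.6*o^2 - 1.37*o - 0.78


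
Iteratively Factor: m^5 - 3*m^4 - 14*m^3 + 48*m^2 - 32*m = (m - 2)*(m^4 - m^3 - 16*m^2 + 16*m) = m*(m - 2)*(m^3 - m^2 - 16*m + 16) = m*(m - 4)*(m - 2)*(m^2 + 3*m - 4) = m*(m - 4)*(m - 2)*(m + 4)*(m - 1)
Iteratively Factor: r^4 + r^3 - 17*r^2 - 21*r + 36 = (r + 3)*(r^3 - 2*r^2 - 11*r + 12) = (r + 3)^2*(r^2 - 5*r + 4) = (r - 4)*(r + 3)^2*(r - 1)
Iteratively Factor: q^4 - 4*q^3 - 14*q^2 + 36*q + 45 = (q + 3)*(q^3 - 7*q^2 + 7*q + 15) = (q + 1)*(q + 3)*(q^2 - 8*q + 15) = (q - 3)*(q + 1)*(q + 3)*(q - 5)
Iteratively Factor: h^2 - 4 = (h + 2)*(h - 2)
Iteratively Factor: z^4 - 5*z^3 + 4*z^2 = (z)*(z^3 - 5*z^2 + 4*z) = z*(z - 4)*(z^2 - z) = z*(z - 4)*(z - 1)*(z)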